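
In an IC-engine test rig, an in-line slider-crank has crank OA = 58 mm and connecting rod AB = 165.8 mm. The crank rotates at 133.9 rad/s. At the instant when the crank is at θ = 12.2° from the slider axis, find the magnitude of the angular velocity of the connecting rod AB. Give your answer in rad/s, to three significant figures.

ω = 133.9 rad/s
The rod makes angle φ with the slider axis where L sinφ = r sinθ; differentiating, L cosφ·φ̇ = r ω cosθ.
L cosφ = √(L² − r² sin²θ) = 0.16535 m.
|ω_rod| = r ω |cosθ| / √(L² − r² sin²θ) = 0.058·133.9·0.97742/0.16535 = 45.909 rad/s.

45.9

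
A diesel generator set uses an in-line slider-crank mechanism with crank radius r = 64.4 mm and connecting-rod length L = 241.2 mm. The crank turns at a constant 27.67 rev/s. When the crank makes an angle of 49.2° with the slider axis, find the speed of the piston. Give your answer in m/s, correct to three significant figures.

9.99

ω = 2π·27.7 = 173.9 rad/s
For an in-line slider-crank, x = r cosθ + √(L² − r² sin²θ), so v = −rω sinθ·[1 + r cosθ/√(L² − r² sin²θ)].
With r = 0.0644 m, L = 0.2412 m, θ = 49.2°: √(L² − r² sin²θ) = 0.23622 m.
v = −0.0644·173.9·0.75700·[1 + 0.0644·0.65342/0.23622] = -9.9854 m/s.
|v| = 9.9854 m/s.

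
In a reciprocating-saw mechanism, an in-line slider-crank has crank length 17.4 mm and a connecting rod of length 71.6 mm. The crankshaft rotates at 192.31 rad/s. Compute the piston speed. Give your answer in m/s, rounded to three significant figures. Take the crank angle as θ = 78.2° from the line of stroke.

ω = 192.3 rad/s
For an in-line slider-crank, x = r cosθ + √(L² − r² sin²θ), so v = −rω sinθ·[1 + r cosθ/√(L² − r² sin²θ)].
With r = 0.0174 m, L = 0.0716 m, θ = 78.2°: √(L² − r² sin²θ) = 0.069545 m.
v = −0.0174·192.3·0.97887·[1 + 0.0174·0.20450/0.069545] = -3.4431 m/s.
|v| = 3.4431 m/s.

3.44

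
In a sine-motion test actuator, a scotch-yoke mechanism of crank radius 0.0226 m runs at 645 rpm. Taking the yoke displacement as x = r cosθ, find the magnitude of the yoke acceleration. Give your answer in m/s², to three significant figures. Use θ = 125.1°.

ω = 67.54 rad/s (from 645 rpm).
x = r cosθ ⇒ ẍ = −rω² cosθ (ω constant).
|a| = rω²|cosθ| = 0.0226·(67.54)²·|cos 125.1°| = 59.287 m/s².

59.3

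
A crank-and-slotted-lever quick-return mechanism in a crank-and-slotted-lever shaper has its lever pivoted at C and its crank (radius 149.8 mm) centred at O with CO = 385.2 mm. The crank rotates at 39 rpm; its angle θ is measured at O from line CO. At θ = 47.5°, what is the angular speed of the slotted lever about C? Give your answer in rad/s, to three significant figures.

ω = 4.084 rad/s (from 39 rpm).
Crank pin A relative to C: A = (d + r cosθ, r sinθ); lever angle φ = atan2(r sinθ, d + r cosθ).
Differentiating tanφ: φ̇ = rω(d cosθ + r)/(d² + r² + 2dr cosθ).
d² + r² + 2dr cosθ = |CA|² = 0.248786 m²;  d cosθ + r = +0.41004 m.
|ω_lever| = |0.1498·4.084·+0.41004| / 0.248786 = 1.0083 rad/s.

1.01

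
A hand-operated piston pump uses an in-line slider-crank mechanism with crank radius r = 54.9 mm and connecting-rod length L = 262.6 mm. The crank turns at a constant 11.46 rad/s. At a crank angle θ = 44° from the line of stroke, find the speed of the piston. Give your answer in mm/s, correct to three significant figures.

ω = 11.46 rad/s
For an in-line slider-crank, x = r cosθ + √(L² − r² sin²θ), so v = −rω sinθ·[1 + r cosθ/√(L² − r² sin²θ)].
With r = 0.0549 m, L = 0.2626 m, θ = 44°: √(L² − r² sin²θ) = 0.25982 m.
v = −0.0549·11.46·0.69466·[1 + 0.0549·0.71934/0.25982] = -0.50348 m/s.
|v| = 0.50348 m/s = 503.48 mm/s.

503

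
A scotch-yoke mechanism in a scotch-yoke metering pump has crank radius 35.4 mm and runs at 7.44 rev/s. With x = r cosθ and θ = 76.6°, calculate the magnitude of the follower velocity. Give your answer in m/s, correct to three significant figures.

1.61

ω = 46.75 rad/s (from 7.44 rev/s).
x = r cosθ ⇒ ẋ = −rω sinθ.
|v| = rω|sinθ| = 0.0354·46.75·|sin 76.6°| = 1.6098 m/s.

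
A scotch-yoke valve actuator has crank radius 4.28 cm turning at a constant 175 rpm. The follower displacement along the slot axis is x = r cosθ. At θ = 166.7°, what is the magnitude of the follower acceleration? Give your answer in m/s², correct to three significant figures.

14.0

ω = 18.33 rad/s (from 175 rpm).
x = r cosθ ⇒ ẍ = −rω² cosθ (ω constant).
|a| = rω²|cosθ| = 0.0428·(18.33)²·|cos 166.7°| = 13.988 m/s².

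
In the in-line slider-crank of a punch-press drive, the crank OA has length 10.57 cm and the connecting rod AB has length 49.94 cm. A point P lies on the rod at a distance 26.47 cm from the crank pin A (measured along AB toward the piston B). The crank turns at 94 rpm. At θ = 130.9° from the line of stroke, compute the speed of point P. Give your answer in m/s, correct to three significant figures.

ω = 9.844 rad/s.  Crank-pin speed |V_A| = rω = 1.0405 m/s, perpendicular to OA.
Rod angle: sinφ = −(r/L) sinθ ⇒ φ = -9.206°; ω_rod = −rω cosθ/√(L²−r²sin²θ) = +1.3819 rad/s.
V_P = V_A + ω_rod × AP, with AP = 0.2647 m along the rod.
Components: V_Px = −rω sinθ − a·ω_rod·sinφ = -0.72793 m/s;  V_Py = rω cosθ + a·ω_rod·cosφ = -0.32016 m/s.
|V_P| = √(V_Px² + V_Py²) = 0.79522 m/s.

0.795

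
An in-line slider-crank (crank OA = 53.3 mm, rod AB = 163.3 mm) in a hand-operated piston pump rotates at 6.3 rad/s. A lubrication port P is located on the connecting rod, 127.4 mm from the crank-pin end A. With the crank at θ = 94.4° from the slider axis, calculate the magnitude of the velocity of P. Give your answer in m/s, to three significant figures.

ω = 6.3 rad/s.  Crank-pin speed |V_A| = rω = 0.33579 m/s, perpendicular to OA.
Rod angle: sinφ = −(r/L) sinθ ⇒ φ = -18.992°; ω_rod = −rω cosθ/√(L²−r²sin²θ) = +0.16684 rad/s.
V_P = V_A + ω_rod × AP, with AP = 0.1274 m along the rod.
Components: V_Px = −rω sinθ − a·ω_rod·sinφ = -0.32788 m/s;  V_Py = rω cosθ + a·ω_rod·cosφ = -0.0056634 m/s.
|V_P| = √(V_Px² + V_Py²) = 0.32793 m/s.

0.328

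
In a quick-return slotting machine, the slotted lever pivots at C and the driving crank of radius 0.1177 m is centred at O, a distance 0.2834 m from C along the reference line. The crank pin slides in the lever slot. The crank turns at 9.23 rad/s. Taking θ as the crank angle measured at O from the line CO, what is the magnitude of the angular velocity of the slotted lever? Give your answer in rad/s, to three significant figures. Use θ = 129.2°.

ω = 9.23 rad/s
Crank pin A relative to C: A = (d + r cosθ, r sinθ); lever angle φ = atan2(r sinθ, d + r cosθ).
Differentiating tanφ: φ̇ = rω(d cosθ + r)/(d² + r² + 2dr cosθ).
d² + r² + 2dr cosθ = |CA|² = 0.0520047 m²;  d cosθ + r = -0.061417 m.
|ω_lever| = |0.1177·9.23·-0.061417| / 0.0520047 = 1.283 rad/s.

1.28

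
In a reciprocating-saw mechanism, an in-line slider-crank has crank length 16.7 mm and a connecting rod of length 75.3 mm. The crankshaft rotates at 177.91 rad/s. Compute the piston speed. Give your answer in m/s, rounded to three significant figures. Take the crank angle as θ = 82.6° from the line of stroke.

ω = 177.9 rad/s
For an in-line slider-crank, x = r cosθ + √(L² − r² sin²θ), so v = −rω sinθ·[1 + r cosθ/√(L² − r² sin²θ)].
With r = 0.0167 m, L = 0.0753 m, θ = 82.6°: √(L² − r² sin²θ) = 0.073456 m.
v = −0.0167·177.9·0.99167·[1 + 0.0167·0.12880/0.073456] = -3.0326 m/s.
|v| = 3.0326 m/s.

3.03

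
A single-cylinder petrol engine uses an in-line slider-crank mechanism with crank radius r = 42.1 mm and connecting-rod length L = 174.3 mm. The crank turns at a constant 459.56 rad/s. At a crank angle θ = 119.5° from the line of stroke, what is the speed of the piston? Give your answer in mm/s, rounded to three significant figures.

14800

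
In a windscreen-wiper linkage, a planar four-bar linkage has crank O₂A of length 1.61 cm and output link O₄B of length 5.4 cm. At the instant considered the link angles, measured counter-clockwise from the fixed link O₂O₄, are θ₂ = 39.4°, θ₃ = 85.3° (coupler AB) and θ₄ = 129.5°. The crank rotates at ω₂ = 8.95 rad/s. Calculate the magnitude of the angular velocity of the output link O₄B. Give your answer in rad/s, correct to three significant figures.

2.75

ω₂ = 8.95 rad/s
Differentiating the loop-closure r₂e^{iθ₂}+r₃e^{iθ₃}=r₁+r₄e^{iθ₄} gives r₂ω₂e^{iθ₂}+r₃ω₃e^{iθ₃}=r₄ω₄e^{iθ₄}.
Eliminating the other unknown: ω₄ = r₂ω₂ sin(θ₂−θ₃) / [r₄ sin(θ₄−θ₃)].
Numerator sine = -0.71813; denominator sine = +0.69717.
Result = 0.0161·8.95·(-0.71813) / (0.054·(+0.69717)) = -2.7487 rad/s; magnitude 2.7487 rad/s.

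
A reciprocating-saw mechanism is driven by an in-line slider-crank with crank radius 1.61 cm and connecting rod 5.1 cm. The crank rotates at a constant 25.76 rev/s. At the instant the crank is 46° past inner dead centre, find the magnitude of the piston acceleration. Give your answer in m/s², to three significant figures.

ω = 2π·25.8 = 161.9 rad/s
x(θ) = r cosθ + √(L² − r² sin²θ); with ω constant, a = ω²·d²x/dθ².
d²x/dθ² = −r cosθ − r²(cos2θ)/√u − r⁴ sin²2θ/(4u^{3/2}),  u = L² − r² sin²θ = 0.00246687 m².
Substituting r = 0.0161 m, L = 0.051 m, θ = 46°: d²x/dθ² = -0.011139 m.
a = ω²·d²x/dθ² = (161.9)²·(-0.011139) = -291.8 m/s²;  |a| = 291.8 m/s².

292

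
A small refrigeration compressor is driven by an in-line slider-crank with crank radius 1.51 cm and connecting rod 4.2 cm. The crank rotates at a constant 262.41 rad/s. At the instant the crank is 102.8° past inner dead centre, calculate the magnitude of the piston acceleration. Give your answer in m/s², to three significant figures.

588

ω = 262.4 rad/s
x(θ) = r cosθ + √(L² − r² sin²θ); with ω constant, a = ω²·d²x/dθ².
d²x/dθ² = −r cosθ − r²(cos2θ)/√u − r⁴ sin²2θ/(4u^{3/2}),  u = L² − r² sin²θ = 0.00154718 m².
Substituting r = 0.0151 m, L = 0.042 m, θ = 102.8°: d²x/dθ² = +0.0085332 m.
a = ω²·d²x/dθ² = (262.4)²·(+0.0085332) = +587.59 m/s²;  |a| = 587.59 m/s².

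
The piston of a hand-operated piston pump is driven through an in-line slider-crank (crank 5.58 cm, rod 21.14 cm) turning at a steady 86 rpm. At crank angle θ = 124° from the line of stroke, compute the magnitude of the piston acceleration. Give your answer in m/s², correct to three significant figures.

ω = 2π·86/60 = 9.006 rad/s
x(θ) = r cosθ + √(L² − r² sin²θ); with ω constant, a = ω²·d²x/dθ².
d²x/dθ² = −r cosθ − r²(cos2θ)/√u − r⁴ sin²2θ/(4u^{3/2}),  u = L² − r² sin²θ = 0.0425499 m².
Substituting r = 0.0558 m, L = 0.2114 m, θ = 124°: d²x/dθ² = +0.03662 m.
a = ω²·d²x/dθ² = (9.006)²·(+0.03662) = +2.9701 m/s²;  |a| = 2.9701 m/s².

2.97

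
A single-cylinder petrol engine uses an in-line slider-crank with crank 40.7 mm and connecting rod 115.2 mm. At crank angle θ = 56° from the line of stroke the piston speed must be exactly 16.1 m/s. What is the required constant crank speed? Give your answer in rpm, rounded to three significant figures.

For an in-line slider-crank, |v_piston| = rω|sinθ|·[1 + r cosθ/√(L² − r² sin²θ)].
With r = 0.0407 m, L = 0.1152 m, θ = 56°: the bracketed kinematic factor |dx/dθ| = 0.040714 m.
ω = v/|dx/dθ| = 16.1/0.040714 = 395.44 rad/s.
N = 60ω/(2π) = 3776.2 rpm.

3780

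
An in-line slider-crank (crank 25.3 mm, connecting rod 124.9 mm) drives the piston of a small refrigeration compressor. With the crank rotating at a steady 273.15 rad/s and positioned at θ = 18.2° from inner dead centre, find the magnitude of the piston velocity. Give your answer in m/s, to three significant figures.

ω = 273.1 rad/s
For an in-line slider-crank, x = r cosθ + √(L² − r² sin²θ), so v = −rω sinθ·[1 + r cosθ/√(L² − r² sin²θ)].
With r = 0.0253 m, L = 0.1249 m, θ = 18.2°: √(L² − r² sin²θ) = 0.12465 m.
v = −0.0253·273.1·0.31233·[1 + 0.0253·0.94997/0.12465] = -2.5746 m/s.
|v| = 2.5746 m/s.

2.57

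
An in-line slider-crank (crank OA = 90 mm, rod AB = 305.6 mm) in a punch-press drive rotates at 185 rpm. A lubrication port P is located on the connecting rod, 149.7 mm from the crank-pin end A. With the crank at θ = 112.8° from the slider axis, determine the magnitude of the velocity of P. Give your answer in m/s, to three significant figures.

1.55

ω = 19.37 rad/s.  Crank-pin speed |V_A| = rω = 1.7436 m/s, perpendicular to OA.
Rod angle: sinφ = −(r/L) sinθ ⇒ φ = -15.753°; ω_rod = −rω cosθ/√(L²−r²sin²θ) = +2.2972 rad/s.
V_P = V_A + ω_rod × AP, with AP = 0.1497 m along the rod.
Components: V_Px = −rω sinθ − a·ω_rod·sinφ = -1.514 m/s;  V_Py = rω cosθ + a·ω_rod·cosφ = -0.34469 m/s.
|V_P| = √(V_Px² + V_Py²) = 1.5527 m/s.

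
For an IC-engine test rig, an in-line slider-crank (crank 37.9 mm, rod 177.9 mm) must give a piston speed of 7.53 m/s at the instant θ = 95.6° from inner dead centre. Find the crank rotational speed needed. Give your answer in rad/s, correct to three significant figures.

204

For an in-line slider-crank, |v_piston| = rω|sinθ|·[1 + r cosθ/√(L² − r² sin²θ)].
With r = 0.0379 m, L = 0.1779 m, θ = 95.6°: the bracketed kinematic factor |dx/dθ| = 0.036917 m.
ω = v/|dx/dθ| = 7.53/0.036917 = 203.97 rad/s.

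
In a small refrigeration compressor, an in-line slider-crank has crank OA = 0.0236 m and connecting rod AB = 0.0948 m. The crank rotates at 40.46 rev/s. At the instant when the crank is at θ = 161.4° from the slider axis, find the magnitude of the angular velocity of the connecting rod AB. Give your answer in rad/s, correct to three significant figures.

60.2

ω = 254.2 rad/s (converted from 40.46 rev/s).
The rod makes angle φ with the slider axis where L sinφ = r sinθ; differentiating, L cosφ·φ̇ = r ω cosθ.
L cosφ = √(L² − r² sin²θ) = 0.094501 m.
|ω_rod| = r ω |cosθ| / √(L² − r² sin²θ) = 0.0236·254.2·0.94777/0.094501 = 60.171 rad/s.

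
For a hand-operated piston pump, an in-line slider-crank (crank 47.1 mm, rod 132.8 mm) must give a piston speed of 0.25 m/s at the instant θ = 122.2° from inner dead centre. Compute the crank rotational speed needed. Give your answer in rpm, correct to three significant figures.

74.7

For an in-line slider-crank, |v_piston| = rω|sinθ|·[1 + r cosθ/√(L² − r² sin²θ)].
With r = 0.0471 m, L = 0.1328 m, θ = 122.2°: the bracketed kinematic factor |dx/dθ| = 0.031959 m.
ω = v/|dx/dθ| = 0.25/0.031959 = 7.8225 rad/s.
N = 60ω/(2π) = 74.699 rpm.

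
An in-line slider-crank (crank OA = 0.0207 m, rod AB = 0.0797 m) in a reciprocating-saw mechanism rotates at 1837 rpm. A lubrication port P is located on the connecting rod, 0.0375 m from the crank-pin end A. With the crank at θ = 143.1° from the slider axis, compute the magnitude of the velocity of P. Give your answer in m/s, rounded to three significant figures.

ω = 192.4 rad/s.  Crank-pin speed |V_A| = rω = 3.9821 m/s, perpendicular to OA.
Rod angle: sinφ = −(r/L) sinθ ⇒ φ = -8.972°; ω_rod = −rω cosθ/√(L²−r²sin²θ) = +40.45 rad/s.
V_P = V_A + ω_rod × AP, with AP = 0.0375 m along the rod.
Components: V_Px = −rω sinθ − a·ω_rod·sinφ = -2.1544 m/s;  V_Py = rω cosθ + a·ω_rod·cosφ = -1.6861 m/s.
|V_P| = √(V_Px² + V_Py²) = 2.7357 m/s.

2.74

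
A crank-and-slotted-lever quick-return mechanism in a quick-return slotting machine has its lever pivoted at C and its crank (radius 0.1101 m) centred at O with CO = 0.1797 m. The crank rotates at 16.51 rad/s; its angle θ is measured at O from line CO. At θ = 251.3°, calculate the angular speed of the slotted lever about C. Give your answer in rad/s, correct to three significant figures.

ω = 16.51 rad/s
Crank pin A relative to C: A = (d + r cosθ, r sinθ); lever angle φ = atan2(r sinθ, d + r cosθ).
Differentiating tanφ: φ̇ = rω(d cosθ + r)/(d² + r² + 2dr cosθ).
d² + r² + 2dr cosθ = |CA|² = 0.0317275 m²;  d cosθ + r = +0.052486 m.
|ω_lever| = |0.1101·16.51·+0.052486| / 0.0317275 = 3.0071 rad/s.

3.01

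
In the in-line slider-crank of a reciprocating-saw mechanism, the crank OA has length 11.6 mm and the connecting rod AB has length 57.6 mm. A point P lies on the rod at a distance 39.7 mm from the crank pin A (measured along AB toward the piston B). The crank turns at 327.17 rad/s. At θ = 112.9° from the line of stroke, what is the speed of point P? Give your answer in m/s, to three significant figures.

ω = 327.2 rad/s.  Crank-pin speed |V_A| = rω = 3.7952 m/s, perpendicular to OA.
Rod angle: sinφ = −(r/L) sinθ ⇒ φ = -10.691°; ω_rod = −rω cosθ/√(L²−r²sin²θ) = +26.092 rad/s.
V_P = V_A + ω_rod × AP, with AP = 0.0397 m along the rod.
Components: V_Px = −rω sinθ − a·ω_rod·sinφ = -3.3039 m/s;  V_Py = rω cosθ + a·ω_rod·cosφ = -0.45893 m/s.
|V_P| = √(V_Px² + V_Py²) = 3.3356 m/s.

3.34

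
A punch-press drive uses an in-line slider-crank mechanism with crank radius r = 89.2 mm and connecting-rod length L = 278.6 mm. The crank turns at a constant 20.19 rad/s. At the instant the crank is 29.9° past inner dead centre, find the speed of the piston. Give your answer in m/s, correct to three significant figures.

1.15

ω = 20.19 rad/s
For an in-line slider-crank, x = r cosθ + √(L² − r² sin²θ), so v = −rω sinθ·[1 + r cosθ/√(L² − r² sin²θ)].
With r = 0.0892 m, L = 0.2786 m, θ = 29.9°: √(L² − r² sin²θ) = 0.27503 m.
v = −0.0892·20.19·0.49849·[1 + 0.0892·0.86690/0.27503] = -1.1502 m/s.
|v| = 1.1502 m/s.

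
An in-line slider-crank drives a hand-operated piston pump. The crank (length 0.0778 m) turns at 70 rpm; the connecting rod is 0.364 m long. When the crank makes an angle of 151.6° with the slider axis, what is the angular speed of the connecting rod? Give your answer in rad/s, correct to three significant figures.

ω = 7.33 rad/s (converted from 70 rpm).
The rod makes angle φ with the slider axis where L sinφ = r sinθ; differentiating, L cosφ·φ̇ = r ω cosθ.
L cosφ = √(L² − r² sin²θ) = 0.36211 m.
|ω_rod| = r ω |cosθ| / √(L² − r² sin²θ) = 0.0778·7.33·0.87965/0.36211 = 1.3854 rad/s.

1.39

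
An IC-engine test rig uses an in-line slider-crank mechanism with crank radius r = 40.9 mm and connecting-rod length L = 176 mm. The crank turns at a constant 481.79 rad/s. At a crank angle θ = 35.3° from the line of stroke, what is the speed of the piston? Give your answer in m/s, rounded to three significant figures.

ω = 481.8 rad/s
For an in-line slider-crank, x = r cosθ + √(L² − r² sin²θ), so v = −rω sinθ·[1 + r cosθ/√(L² − r² sin²θ)].
With r = 0.0409 m, L = 0.176 m, θ = 35.3°: √(L² − r² sin²θ) = 0.17441 m.
v = −0.0409·481.8·0.57786·[1 + 0.0409·0.81614/0.17441] = -13.566 m/s.
|v| = 13.566 m/s.

13.6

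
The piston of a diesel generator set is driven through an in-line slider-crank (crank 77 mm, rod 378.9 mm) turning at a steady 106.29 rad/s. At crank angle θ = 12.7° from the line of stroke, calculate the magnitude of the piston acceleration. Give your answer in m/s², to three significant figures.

ω = 106.3 rad/s
x(θ) = r cosθ + √(L² − r² sin²θ); with ω constant, a = ω²·d²x/dθ².
d²x/dθ² = −r cosθ − r²(cos2θ)/√u − r⁴ sin²2θ/(4u^{3/2}),  u = L² − r² sin²θ = 0.143279 m².
Substituting r = 0.077 m, L = 0.3789 m, θ = 12.7°: d²x/dθ² = -0.089295 m.
a = ω²·d²x/dθ² = (106.3)²·(-0.089295) = -1008.8 m/s²;  |a| = 1008.8 m/s².

1010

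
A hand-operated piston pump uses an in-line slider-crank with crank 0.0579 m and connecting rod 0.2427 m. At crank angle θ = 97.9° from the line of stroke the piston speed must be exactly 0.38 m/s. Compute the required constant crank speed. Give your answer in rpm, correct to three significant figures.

65.5

For an in-line slider-crank, |v_piston| = rω|sinθ|·[1 + r cosθ/√(L² − r² sin²θ)].
With r = 0.0579 m, L = 0.2427 m, θ = 97.9°: the bracketed kinematic factor |dx/dθ| = 0.055415 m.
ω = v/|dx/dθ| = 0.38/0.055415 = 6.8573 rad/s.
N = 60ω/(2π) = 65.483 rpm.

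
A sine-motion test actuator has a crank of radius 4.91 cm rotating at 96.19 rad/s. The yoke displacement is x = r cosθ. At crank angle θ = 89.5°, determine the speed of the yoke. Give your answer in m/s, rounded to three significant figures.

4.72

ω = 96.19 rad/s
x = r cosθ ⇒ ẋ = −rω sinθ.
|v| = rω|sinθ| = 0.0491·96.19·|sin 89.5°| = 4.7227 m/s.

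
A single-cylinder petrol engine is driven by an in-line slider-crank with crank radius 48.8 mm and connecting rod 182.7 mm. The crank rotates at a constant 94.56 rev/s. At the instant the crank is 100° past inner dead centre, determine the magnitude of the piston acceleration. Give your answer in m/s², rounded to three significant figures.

ω = 2π·94.6 = 594.1 rad/s
x(θ) = r cosθ + √(L² − r² sin²θ); with ω constant, a = ω²·d²x/dθ².
d²x/dθ² = −r cosθ − r²(cos2θ)/√u − r⁴ sin²2θ/(4u^{3/2}),  u = L² − r² sin²θ = 0.0310697 m².
Substituting r = 0.0488 m, L = 0.1827 m, θ = 100°: d²x/dθ² = +0.021139 m.
a = ω²·d²x/dθ² = (594.1)²·(+0.021139) = +7462.2 m/s²;  |a| = 7462.2 m/s².

7460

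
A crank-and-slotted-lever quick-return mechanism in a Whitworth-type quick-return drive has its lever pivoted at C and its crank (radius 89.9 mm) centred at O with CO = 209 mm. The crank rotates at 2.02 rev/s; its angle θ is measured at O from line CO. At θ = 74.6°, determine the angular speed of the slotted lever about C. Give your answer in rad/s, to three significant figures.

2.69

ω = 12.69 rad/s (from 2.02 rev/s).
Crank pin A relative to C: A = (d + r cosθ, r sinθ); lever angle φ = atan2(r sinθ, d + r cosθ).
Differentiating tanφ: φ̇ = rω(d cosθ + r)/(d² + r² + 2dr cosθ).
d² + r² + 2dr cosθ = |CA|² = 0.0617421 m²;  d cosθ + r = +0.1454 m.
|ω_lever| = |0.0899·12.69·+0.1454| / 0.0617421 = 2.6871 rad/s.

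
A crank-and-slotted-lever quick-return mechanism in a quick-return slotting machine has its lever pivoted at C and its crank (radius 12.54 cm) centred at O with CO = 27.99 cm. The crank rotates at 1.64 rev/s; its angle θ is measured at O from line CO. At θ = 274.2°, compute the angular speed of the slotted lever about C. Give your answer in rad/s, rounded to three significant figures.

ω = 10.3 rad/s (from 1.64 rev/s).
Crank pin A relative to C: A = (d + r cosθ, r sinθ); lever angle φ = atan2(r sinθ, d + r cosθ).
Differentiating tanφ: φ̇ = rω(d cosθ + r)/(d² + r² + 2dr cosθ).
d² + r² + 2dr cosθ = |CA|² = 0.0992104 m²;  d cosθ + r = +0.1459 m.
|ω_lever| = |0.1254·10.3·+0.1459| / 0.0992104 = 1.9003 rad/s.

1.90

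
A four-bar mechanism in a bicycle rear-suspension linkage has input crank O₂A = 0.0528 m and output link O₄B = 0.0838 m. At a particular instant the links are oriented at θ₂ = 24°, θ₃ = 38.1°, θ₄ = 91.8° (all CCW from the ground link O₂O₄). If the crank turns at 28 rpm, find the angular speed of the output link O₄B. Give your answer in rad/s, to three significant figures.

ω₂ = 2.932 rad/s (from 28 rpm).
Differentiating the loop-closure r₂e^{iθ₂}+r₃e^{iθ₃}=r₁+r₄e^{iθ₄} gives r₂ω₂e^{iθ₂}+r₃ω₃e^{iθ₃}=r₄ω₄e^{iθ₄}.
Eliminating the other unknown: ω₄ = r₂ω₂ sin(θ₂−θ₃) / [r₄ sin(θ₄−θ₃)].
Numerator sine = -0.24362; denominator sine = +0.80593.
Result = 0.0528·2.932·(-0.24362) / (0.0838·(+0.80593)) = -0.55845 rad/s; magnitude 0.55845 rad/s.

0.558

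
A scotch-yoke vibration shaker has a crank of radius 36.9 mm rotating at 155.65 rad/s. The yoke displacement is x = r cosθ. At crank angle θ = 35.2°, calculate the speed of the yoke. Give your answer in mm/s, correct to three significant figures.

3310

ω = 155.7 rad/s
x = r cosθ ⇒ ẋ = −rω sinθ.
|v| = rω|sinθ| = 0.0369·155.7·|sin 35.2°| = 3.3107 m/s = 3310.7 mm/s.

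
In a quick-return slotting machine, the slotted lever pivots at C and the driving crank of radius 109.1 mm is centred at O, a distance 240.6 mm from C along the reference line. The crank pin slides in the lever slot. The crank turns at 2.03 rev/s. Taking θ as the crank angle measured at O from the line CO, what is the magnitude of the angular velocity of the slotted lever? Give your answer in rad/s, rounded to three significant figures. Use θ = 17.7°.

ω = 12.75 rad/s (from 2.03 rev/s).
Crank pin A relative to C: A = (d + r cosθ, r sinθ); lever angle φ = atan2(r sinθ, d + r cosθ).
Differentiating tanφ: φ̇ = rω(d cosθ + r)/(d² + r² + 2dr cosθ).
d² + r² + 2dr cosθ = |CA|² = 0.119805 m²;  d cosθ + r = +0.33831 m.
|ω_lever| = |0.1091·12.75·+0.33831| / 0.119805 = 3.9295 rad/s.

3.93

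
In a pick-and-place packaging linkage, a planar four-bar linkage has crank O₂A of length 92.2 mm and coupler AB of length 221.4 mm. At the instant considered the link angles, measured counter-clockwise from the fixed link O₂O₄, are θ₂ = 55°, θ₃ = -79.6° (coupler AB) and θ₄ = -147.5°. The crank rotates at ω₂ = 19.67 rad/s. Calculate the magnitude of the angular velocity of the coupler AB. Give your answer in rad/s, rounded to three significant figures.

ω₂ = 19.67 rad/s
Differentiating the loop-closure r₂e^{iθ₂}+r₃e^{iθ₃}=r₁+r₄e^{iθ₄} gives r₂ω₂e^{iθ₂}+r₃ω₃e^{iθ₃}=r₄ω₄e^{iθ₄}.
Eliminating the other unknown: ω₃ = r₂ω₂ sin(θ₄−θ₂) / [r₃ sin(θ₃−θ₄)].
Numerator sine = +0.38268; denominator sine = +0.92653.
Result = 0.0922·19.67·(+0.38268) / (0.2214·(+0.92653)) = +3.3833 rad/s; magnitude 3.3833 rad/s.

3.38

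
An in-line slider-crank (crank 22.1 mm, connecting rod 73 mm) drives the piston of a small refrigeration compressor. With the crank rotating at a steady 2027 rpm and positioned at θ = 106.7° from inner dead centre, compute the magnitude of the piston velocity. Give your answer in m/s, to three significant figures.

4.08

ω = 2π·2027/60 = 212.3 rad/s
For an in-line slider-crank, x = r cosθ + √(L² − r² sin²θ), so v = −rω sinθ·[1 + r cosθ/√(L² − r² sin²θ)].
With r = 0.0221 m, L = 0.073 m, θ = 106.7°: √(L² − r² sin²θ) = 0.069864 m.
v = −0.0221·212.3·0.95782·[1 + 0.0221·-0.28736/0.069864] = -4.0848 m/s.
|v| = 4.0848 m/s.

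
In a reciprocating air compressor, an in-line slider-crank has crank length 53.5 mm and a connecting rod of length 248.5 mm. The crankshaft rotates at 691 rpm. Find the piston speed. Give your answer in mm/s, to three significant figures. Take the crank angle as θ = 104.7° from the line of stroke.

ω = 2π·691/60 = 72.36 rad/s
For an in-line slider-crank, x = r cosθ + √(L² − r² sin²θ), so v = −rω sinθ·[1 + r cosθ/√(L² − r² sin²θ)].
With r = 0.0535 m, L = 0.2485 m, θ = 104.7°: √(L² − r² sin²θ) = 0.24305 m.
v = −0.0535·72.36·0.96727·[1 + 0.0535·-0.25376/0.24305] = -3.5355 m/s.
|v| = 3.5355 m/s = 3535.5 mm/s.

3540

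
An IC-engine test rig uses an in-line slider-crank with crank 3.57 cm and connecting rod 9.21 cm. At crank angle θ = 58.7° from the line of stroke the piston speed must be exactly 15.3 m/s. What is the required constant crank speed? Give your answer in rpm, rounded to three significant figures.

For an in-line slider-crank, |v_piston| = rω|sinθ|·[1 + r cosθ/√(L² − r² sin²θ)].
With r = 0.0357 m, L = 0.0921 m, θ = 58.7°: the bracketed kinematic factor |dx/dθ| = 0.037014 m.
ω = v/|dx/dθ| = 15.3/0.037014 = 413.35 rad/s.
N = 60ω/(2π) = 3947.2 rpm.

3950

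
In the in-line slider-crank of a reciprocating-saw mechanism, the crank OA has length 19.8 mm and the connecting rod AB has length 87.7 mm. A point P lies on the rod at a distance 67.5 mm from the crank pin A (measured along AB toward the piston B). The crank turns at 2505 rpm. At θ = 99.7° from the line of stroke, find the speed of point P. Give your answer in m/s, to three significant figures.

4.97

ω = 262.3 rad/s.  Crank-pin speed |V_A| = rω = 5.194 m/s, perpendicular to OA.
Rod angle: sinφ = −(r/L) sinθ ⇒ φ = -12.858°; ω_rod = −rω cosθ/√(L²−r²sin²θ) = +10.235 rad/s.
V_P = V_A + ω_rod × AP, with AP = 0.0675 m along the rod.
Components: V_Px = −rω sinθ − a·ω_rod·sinφ = -4.966 m/s;  V_Py = rω cosθ + a·ω_rod·cosφ = -0.20157 m/s.
|V_P| = √(V_Px² + V_Py²) = 4.9701 m/s.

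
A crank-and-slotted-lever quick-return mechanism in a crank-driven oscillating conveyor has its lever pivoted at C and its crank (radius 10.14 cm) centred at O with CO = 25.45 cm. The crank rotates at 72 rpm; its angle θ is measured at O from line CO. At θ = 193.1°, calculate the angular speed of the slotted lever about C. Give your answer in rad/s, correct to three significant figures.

ω = 7.54 rad/s (from 72 rpm).
Crank pin A relative to C: A = (d + r cosθ, r sinθ); lever angle φ = atan2(r sinθ, d + r cosθ).
Differentiating tanφ: φ̇ = rω(d cosθ + r)/(d² + r² + 2dr cosθ).
d² + r² + 2dr cosθ = |CA|² = 0.0247828 m²;  d cosθ + r = -0.14648 m.
|ω_lever| = |0.1014·7.54·-0.14648| / 0.0247828 = 4.5187 rad/s.

4.52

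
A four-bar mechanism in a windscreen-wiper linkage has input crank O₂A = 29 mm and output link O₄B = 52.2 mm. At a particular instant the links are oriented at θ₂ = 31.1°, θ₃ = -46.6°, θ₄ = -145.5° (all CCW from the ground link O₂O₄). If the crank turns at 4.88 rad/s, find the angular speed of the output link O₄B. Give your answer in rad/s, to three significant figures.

ω₂ = 4.88 rad/s
Differentiating the loop-closure r₂e^{iθ₂}+r₃e^{iθ₃}=r₁+r₄e^{iθ₄} gives r₂ω₂e^{iθ₂}+r₃ω₃e^{iθ₃}=r₄ω₄e^{iθ₄}.
Eliminating the other unknown: ω₄ = r₂ω₂ sin(θ₂−θ₃) / [r₄ sin(θ₄−θ₃)].
Numerator sine = +0.97705; denominator sine = -0.98796.
Result = 0.029·4.88·(+0.97705) / (0.0522·(-0.98796)) = -2.6812 rad/s; magnitude 2.6812 rad/s.

2.68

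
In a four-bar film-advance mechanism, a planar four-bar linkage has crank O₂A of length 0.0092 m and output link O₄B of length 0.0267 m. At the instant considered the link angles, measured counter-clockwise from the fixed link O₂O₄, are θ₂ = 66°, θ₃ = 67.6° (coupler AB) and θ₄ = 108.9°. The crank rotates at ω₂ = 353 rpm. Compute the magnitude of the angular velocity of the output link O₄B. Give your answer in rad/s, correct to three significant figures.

0.539

ω₂ = 36.97 rad/s (from 353 rpm).
Differentiating the loop-closure r₂e^{iθ₂}+r₃e^{iθ₃}=r₁+r₄e^{iθ₄} gives r₂ω₂e^{iθ₂}+r₃ω₃e^{iθ₃}=r₄ω₄e^{iθ₄}.
Eliminating the other unknown: ω₄ = r₂ω₂ sin(θ₂−θ₃) / [r₄ sin(θ₄−θ₃)].
Numerator sine = -0.02792; denominator sine = +0.66000.
Result = 0.0092·36.97·(-0.02792) / (0.0267·(+0.66000)) = -0.53886 rad/s; magnitude 0.53886 rad/s.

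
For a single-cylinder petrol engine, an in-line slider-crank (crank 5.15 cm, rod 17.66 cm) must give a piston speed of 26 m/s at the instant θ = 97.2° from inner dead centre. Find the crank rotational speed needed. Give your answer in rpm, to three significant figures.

For an in-line slider-crank, |v_piston| = rω|sinθ|·[1 + r cosθ/√(L² − r² sin²θ)].
With r = 0.0515 m, L = 0.1766 m, θ = 97.2°: the bracketed kinematic factor |dx/dθ| = 0.049143 m.
ω = v/|dx/dθ| = 26/0.049143 = 529.07 rad/s.
N = 60ω/(2π) = 5052.2 rpm.

5050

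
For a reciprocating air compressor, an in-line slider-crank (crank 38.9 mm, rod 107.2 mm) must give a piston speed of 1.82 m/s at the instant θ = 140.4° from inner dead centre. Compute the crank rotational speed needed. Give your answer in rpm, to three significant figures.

984

For an in-line slider-crank, |v_piston| = rω|sinθ|·[1 + r cosθ/√(L² − r² sin²θ)].
With r = 0.0389 m, L = 0.1072 m, θ = 140.4°: the bracketed kinematic factor |dx/dθ| = 0.01767 m.
ω = v/|dx/dθ| = 1.82/0.01767 = 103 rad/s.
N = 60ω/(2π) = 983.59 rpm.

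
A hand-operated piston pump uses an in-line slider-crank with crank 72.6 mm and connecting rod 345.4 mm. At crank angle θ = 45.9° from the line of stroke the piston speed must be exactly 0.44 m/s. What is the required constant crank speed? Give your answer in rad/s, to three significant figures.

7.35

For an in-line slider-crank, |v_piston| = rω|sinθ|·[1 + r cosθ/√(L² − r² sin²θ)].
With r = 0.0726 m, L = 0.3454 m, θ = 45.9°: the bracketed kinematic factor |dx/dθ| = 0.059851 m.
ω = v/|dx/dθ| = 0.44/0.059851 = 7.3516 rad/s.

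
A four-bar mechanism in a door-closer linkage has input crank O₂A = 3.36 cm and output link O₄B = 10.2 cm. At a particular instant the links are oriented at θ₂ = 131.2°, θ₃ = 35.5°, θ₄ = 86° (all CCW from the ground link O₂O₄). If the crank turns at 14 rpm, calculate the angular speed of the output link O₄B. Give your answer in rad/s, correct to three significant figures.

ω₂ = 1.466 rad/s (from 14 rpm).
Differentiating the loop-closure r₂e^{iθ₂}+r₃e^{iθ₃}=r₁+r₄e^{iθ₄} gives r₂ω₂e^{iθ₂}+r₃ω₃e^{iθ₃}=r₄ω₄e^{iθ₄}.
Eliminating the other unknown: ω₄ = r₂ω₂ sin(θ₂−θ₃) / [r₄ sin(θ₄−θ₃)].
Numerator sine = +0.99506; denominator sine = +0.77162.
Result = 0.0336·1.466·(+0.99506) / (0.102·(+0.77162)) = +0.62278 rad/s; magnitude 0.62278 rad/s.

0.623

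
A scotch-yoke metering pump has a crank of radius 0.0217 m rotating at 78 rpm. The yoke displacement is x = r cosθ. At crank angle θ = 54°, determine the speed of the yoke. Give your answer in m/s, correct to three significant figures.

0.143

ω = 8.168 rad/s (from 78 rpm).
x = r cosθ ⇒ ẋ = −rω sinθ.
|v| = rω|sinθ| = 0.0217·8.168·|sin 54°| = 0.1434 m/s.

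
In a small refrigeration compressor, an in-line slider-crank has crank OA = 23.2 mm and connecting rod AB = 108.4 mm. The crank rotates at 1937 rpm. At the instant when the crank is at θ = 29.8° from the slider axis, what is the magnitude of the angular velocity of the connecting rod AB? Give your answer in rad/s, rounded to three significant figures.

ω = 202.8 rad/s (converted from 1937 rpm).
The rod makes angle φ with the slider axis where L sinφ = r sinθ; differentiating, L cosφ·φ̇ = r ω cosθ.
L cosφ = √(L² − r² sin²θ) = 0.10779 m.
|ω_rod| = r ω |cosθ| / √(L² − r² sin²θ) = 0.0232·202.8·0.86777/0.10779 = 37.887 rad/s.

37.9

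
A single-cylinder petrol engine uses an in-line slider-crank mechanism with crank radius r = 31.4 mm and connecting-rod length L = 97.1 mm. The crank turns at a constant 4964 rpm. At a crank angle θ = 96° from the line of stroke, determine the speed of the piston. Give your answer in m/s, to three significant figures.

ω = 2π·4964/60 = 519.8 rad/s
For an in-line slider-crank, x = r cosθ + √(L² − r² sin²θ), so v = −rω sinθ·[1 + r cosθ/√(L² − r² sin²θ)].
With r = 0.0314 m, L = 0.0971 m, θ = 96°: √(L² − r² sin²θ) = 0.091941 m.
v = −0.0314·519.8·0.99452·[1 + 0.0314·-0.10453/0.091941] = -15.654 m/s.
|v| = 15.654 m/s.

15.7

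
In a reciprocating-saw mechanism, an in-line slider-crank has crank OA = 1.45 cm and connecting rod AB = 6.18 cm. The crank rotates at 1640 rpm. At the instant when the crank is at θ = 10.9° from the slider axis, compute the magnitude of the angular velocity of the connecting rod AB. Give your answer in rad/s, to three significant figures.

ω = 171.7 rad/s (converted from 1640 rpm).
The rod makes angle φ with the slider axis where L sinφ = r sinθ; differentiating, L cosφ·φ̇ = r ω cosθ.
L cosφ = √(L² − r² sin²θ) = 0.061739 m.
|ω_rod| = r ω |cosθ| / √(L² − r² sin²θ) = 0.0145·171.7·0.98196/0.061739 = 39.607 rad/s.

39.6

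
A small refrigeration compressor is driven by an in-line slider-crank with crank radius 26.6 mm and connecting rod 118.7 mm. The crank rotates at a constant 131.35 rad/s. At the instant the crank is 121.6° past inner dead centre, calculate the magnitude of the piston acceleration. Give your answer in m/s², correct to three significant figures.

ω = 131.3 rad/s
x(θ) = r cosθ + √(L² − r² sin²θ); with ω constant, a = ω²·d²x/dθ².
d²x/dθ² = −r cosθ − r²(cos2θ)/√u − r⁴ sin²2θ/(4u^{3/2}),  u = L² − r² sin²θ = 0.0135764 m².
Substituting r = 0.0266 m, L = 0.1187 m, θ = 121.6°: d²x/dθ² = +0.016613 m.
a = ω²·d²x/dθ² = (131.3)²·(+0.016613) = +286.62 m/s²;  |a| = 286.62 m/s².

287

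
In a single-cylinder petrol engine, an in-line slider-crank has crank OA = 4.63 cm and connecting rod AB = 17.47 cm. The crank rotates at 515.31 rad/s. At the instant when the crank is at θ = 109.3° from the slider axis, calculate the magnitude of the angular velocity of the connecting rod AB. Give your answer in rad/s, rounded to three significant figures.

ω = 515.3 rad/s
The rod makes angle φ with the slider axis where L sinφ = r sinθ; differentiating, L cosφ·φ̇ = r ω cosθ.
L cosφ = √(L² − r² sin²θ) = 0.16915 m.
|ω_rod| = r ω |cosθ| / √(L² − r² sin²θ) = 0.0463·515.3·0.33051/0.16915 = 46.62 rad/s.

46.6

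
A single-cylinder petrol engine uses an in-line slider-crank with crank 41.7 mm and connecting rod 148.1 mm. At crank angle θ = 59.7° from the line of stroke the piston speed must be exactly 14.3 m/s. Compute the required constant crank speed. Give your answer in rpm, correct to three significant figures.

For an in-line slider-crank, |v_piston| = rω|sinθ|·[1 + r cosθ/√(L² − r² sin²θ)].
With r = 0.0417 m, L = 0.1481 m, θ = 59.7°: the bracketed kinematic factor |dx/dθ| = 0.041276 m.
ω = v/|dx/dθ| = 14.3/0.041276 = 346.45 rad/s.
N = 60ω/(2π) = 3308.3 rpm.

3310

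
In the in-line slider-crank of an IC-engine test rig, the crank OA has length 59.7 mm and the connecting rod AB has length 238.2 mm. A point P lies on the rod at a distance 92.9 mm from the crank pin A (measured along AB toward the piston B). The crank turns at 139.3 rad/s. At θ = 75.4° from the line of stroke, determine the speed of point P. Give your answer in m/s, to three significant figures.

ω = 139.3 rad/s.  Crank-pin speed |V_A| = rω = 8.3162 m/s, perpendicular to OA.
Rod angle: sinφ = −(r/L) sinθ ⇒ φ = -14.036°; ω_rod = −rω cosθ/√(L²−r²sin²θ) = -9.0713 rad/s.
V_P = V_A + ω_rod × AP, with AP = 0.0929 m along the rod.
Components: V_Px = −rω sinθ − a·ω_rod·sinφ = -8.2521 m/s;  V_Py = rω cosθ + a·ω_rod·cosφ = +1.2787 m/s.
|V_P| = √(V_Px² + V_Py²) = 8.3505 m/s.

8.35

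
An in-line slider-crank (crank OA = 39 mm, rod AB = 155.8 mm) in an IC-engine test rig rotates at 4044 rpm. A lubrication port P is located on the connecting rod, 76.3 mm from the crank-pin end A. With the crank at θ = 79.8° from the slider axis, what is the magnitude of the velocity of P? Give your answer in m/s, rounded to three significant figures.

ω = 423.5 rad/s.  Crank-pin speed |V_A| = rω = 16.516 m/s, perpendicular to OA.
Rod angle: sinφ = −(r/L) sinθ ⇒ φ = -14.263°; ω_rod = −rω cosθ/√(L²−r²sin²θ) = -19.369 rad/s.
V_P = V_A + ω_rod × AP, with AP = 0.0763 m along the rod.
Components: V_Px = −rω sinθ − a·ω_rod·sinφ = -16.619 m/s;  V_Py = rω cosθ + a·ω_rod·cosφ = +1.4924 m/s.
|V_P| = √(V_Px² + V_Py²) = 16.686 m/s.

16.7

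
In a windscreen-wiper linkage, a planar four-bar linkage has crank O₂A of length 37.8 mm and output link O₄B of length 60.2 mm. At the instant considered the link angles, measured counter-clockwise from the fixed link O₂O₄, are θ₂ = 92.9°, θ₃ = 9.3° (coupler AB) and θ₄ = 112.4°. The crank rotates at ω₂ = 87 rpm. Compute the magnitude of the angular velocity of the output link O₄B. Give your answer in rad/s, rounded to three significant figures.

ω₂ = 9.111 rad/s (from 87 rpm).
Differentiating the loop-closure r₂e^{iθ₂}+r₃e^{iθ₃}=r₁+r₄e^{iθ₄} gives r₂ω₂e^{iθ₂}+r₃ω₃e^{iθ₃}=r₄ω₄e^{iθ₄}.
Eliminating the other unknown: ω₄ = r₂ω₂ sin(θ₂−θ₃) / [r₄ sin(θ₄−θ₃)].
Numerator sine = +0.99377; denominator sine = +0.97398.
Result = 0.0378·9.111·(+0.99377) / (0.0602·(+0.97398)) = +5.8369 rad/s; magnitude 5.8369 rad/s.

5.84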